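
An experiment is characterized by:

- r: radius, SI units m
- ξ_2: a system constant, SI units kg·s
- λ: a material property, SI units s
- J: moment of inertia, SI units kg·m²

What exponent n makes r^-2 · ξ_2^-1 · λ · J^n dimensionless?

Balance the M exponent: (1)·n from J, plus −2·(0) − (1) + (0) = -1 from the rest, must sum to zero.
n − 1 = 0, so n = 1.

1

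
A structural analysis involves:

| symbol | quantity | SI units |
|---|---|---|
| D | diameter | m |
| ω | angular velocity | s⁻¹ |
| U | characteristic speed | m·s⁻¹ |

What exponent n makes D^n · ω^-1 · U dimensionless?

-1

Balance the L exponent: (1)·n from D, plus −(0) + (1) = 1 from the rest, must sum to zero.
n + 1 = 0, so n = -1.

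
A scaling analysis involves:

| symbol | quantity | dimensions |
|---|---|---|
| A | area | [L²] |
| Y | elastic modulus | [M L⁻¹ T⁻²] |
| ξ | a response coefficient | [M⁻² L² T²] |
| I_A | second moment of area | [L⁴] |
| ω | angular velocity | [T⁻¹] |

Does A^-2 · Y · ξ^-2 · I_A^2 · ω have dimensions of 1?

Sum the exponent of each base dimension across the product:
  M: −2·[A]_M + [Y]_M − 2·[ξ]_M + 2·[I_A]_M + [ω]_M = −2·(0) + (1) − 2·(-2) + 2·(0) + (0) = 5
  L: −2·[A]_L + [Y]_L − 2·[ξ]_L + 2·[I_A]_L + [ω]_L = −2·(2) + (-1) − 2·(2) + 2·(4) + (0) = -1
  T: −2·[A]_T + [Y]_T − 2·[ξ]_T + 2·[I_A]_T + [ω]_T = −2·(0) + (-2) − 2·(2) + 2·(0) + (-1) = -7
Net dimensions [M⁵ L⁻¹ T⁻⁷] ≠ [1] — not dimensionless.

no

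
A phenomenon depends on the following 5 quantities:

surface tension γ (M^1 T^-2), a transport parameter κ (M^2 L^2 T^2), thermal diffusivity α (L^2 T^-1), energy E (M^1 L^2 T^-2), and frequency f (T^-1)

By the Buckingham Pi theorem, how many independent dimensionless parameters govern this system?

There are 5 variables and 3 base dimensions (M, L, T).
The dimension matrix has rank 3.
Independent dimensionless groups: 5 − 3 = 2.

2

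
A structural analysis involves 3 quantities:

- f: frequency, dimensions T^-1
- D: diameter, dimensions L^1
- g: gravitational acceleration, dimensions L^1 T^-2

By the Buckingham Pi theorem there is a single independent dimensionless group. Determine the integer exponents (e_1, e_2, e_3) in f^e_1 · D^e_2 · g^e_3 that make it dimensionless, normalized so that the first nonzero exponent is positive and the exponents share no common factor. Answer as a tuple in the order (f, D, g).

(2, 1, -1)

L: e_1·(0) + e_2·(1) + e_3·(1) = 0
T: e_1·(-1) + e_2·(0) + e_3·(-2) = 0
Solving this homogeneous linear system for the smallest-integer solution (first nonzero entry positive) gives (2, 1, -1).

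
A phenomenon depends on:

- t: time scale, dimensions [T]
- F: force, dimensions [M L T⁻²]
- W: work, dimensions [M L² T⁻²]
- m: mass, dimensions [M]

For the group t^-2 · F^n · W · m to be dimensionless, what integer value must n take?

-2

Balance the M exponent: (1)·n from F, plus −2·(0) + (1) + (1) = 2 from the rest, must sum to zero.
n + 2 = 0, so n = -2.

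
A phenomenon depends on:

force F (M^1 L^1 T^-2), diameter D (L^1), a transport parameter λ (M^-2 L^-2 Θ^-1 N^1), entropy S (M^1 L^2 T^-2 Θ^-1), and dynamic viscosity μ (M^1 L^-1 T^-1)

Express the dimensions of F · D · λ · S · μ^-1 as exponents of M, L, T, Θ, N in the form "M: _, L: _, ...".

Collect each base-dimension exponent across the product:
  M: (1) + (0) + (-2) + (1) − (1) = -1
  L: (1) + (1) + (-2) + (2) − (-1) = 3
  T: (-2) + (0) + (0) + (-2) − (-1) = -3
  Θ: (0) + (0) + (-1) + (-1) − (0) = -2
  N: (0) + (0) + (1) + (0) − (0) = 1
So the dimensions are [M⁻¹ L³ T⁻³ Θ⁻² N].

M: -1, L: 3, T: -3, Θ: -2, N: 1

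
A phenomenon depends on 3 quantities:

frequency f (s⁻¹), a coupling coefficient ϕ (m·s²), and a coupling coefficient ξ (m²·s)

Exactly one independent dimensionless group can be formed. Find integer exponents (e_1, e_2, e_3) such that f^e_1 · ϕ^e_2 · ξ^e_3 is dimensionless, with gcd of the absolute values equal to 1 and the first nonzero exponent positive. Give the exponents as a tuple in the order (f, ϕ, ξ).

L: e_1·(0) + e_2·(1) + e_3·(2) = 0
T: e_1·(-1) + e_2·(2) + e_3·(1) = 0
Solving this homogeneous linear system for the smallest-integer solution (first nonzero entry positive) gives (3, 2, -1).

(3, 2, -1)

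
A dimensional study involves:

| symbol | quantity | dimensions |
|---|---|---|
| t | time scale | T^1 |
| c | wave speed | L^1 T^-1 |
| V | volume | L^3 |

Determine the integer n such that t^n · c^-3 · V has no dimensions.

-3

Balance the T exponent: (1)·n from t, plus −3·(-1) + (0) = 3 from the rest, must sum to zero.
n + 3 = 0, so n = -3.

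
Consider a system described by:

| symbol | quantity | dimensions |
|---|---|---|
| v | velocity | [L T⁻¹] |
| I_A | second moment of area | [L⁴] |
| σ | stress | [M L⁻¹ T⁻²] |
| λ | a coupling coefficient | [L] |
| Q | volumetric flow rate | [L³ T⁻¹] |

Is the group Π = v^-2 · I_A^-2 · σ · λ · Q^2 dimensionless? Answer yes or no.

Sum the exponent of each base dimension across the product:
  M: −2·[v]_M − 2·[I_A]_M + [σ]_M + [λ]_M + 2·[Q]_M = −2·(0) − 2·(0) + (1) + (0) + 2·(0) = 1
  L: −2·[v]_L − 2·[I_A]_L + [σ]_L + [λ]_L + 2·[Q]_L = −2·(1) − 2·(4) + (-1) + (1) + 2·(3) = -4
  T: −2·[v]_T − 2·[I_A]_T + [σ]_T + [λ]_T + 2·[Q]_T = −2·(-1) − 2·(0) + (-2) + (0) + 2·(-1) = -2
Net dimensions [M L⁻⁴ T⁻²] ≠ [1] — not dimensionless.

no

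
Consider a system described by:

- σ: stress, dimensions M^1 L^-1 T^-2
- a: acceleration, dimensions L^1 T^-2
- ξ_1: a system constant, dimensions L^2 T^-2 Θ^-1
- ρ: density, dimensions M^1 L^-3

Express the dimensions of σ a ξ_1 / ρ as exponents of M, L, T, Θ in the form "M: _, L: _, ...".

Collect each base-dimension exponent across the product:
  M: (1) + (0) + (0) − (1) = 0
  L: (-1) + (1) + (2) − (-3) = 5
  T: (-2) + (-2) + (-2) − (0) = -6
  Θ: (0) + (0) + (-1) − (0) = -1
So the dimensions are [L⁵ T⁻⁶ Θ⁻¹].

M: 0, L: 5, T: -6, Θ: -1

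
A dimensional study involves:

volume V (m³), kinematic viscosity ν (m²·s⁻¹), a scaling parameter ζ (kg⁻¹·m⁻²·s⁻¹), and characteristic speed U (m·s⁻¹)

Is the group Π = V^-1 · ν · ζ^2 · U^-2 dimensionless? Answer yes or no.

no

Sum the exponent of each base dimension across the product:
  M: −[V]_M + [ν]_M + 2·[ζ]_M − 2·[U]_M = −(0) + (0) + 2·(-1) − 2·(0) = -2
  L: −[V]_L + [ν]_L + 2·[ζ]_L − 2·[U]_L = −(3) + (2) + 2·(-2) − 2·(1) = -7
  T: −[V]_T + [ν]_T + 2·[ζ]_T − 2·[U]_T = −(0) + (-1) + 2·(-1) − 2·(-1) = -1
Net dimensions [M⁻² L⁻⁷ T⁻¹] ≠ [1] — not dimensionless.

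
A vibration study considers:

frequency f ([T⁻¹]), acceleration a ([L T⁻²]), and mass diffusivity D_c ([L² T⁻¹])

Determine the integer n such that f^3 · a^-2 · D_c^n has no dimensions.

1

Balance the L exponent: (2)·n from D_c, plus 3·(0) − 2·(1) = -2 from the rest, must sum to zero.
2n − 2 = 0, so n = 1.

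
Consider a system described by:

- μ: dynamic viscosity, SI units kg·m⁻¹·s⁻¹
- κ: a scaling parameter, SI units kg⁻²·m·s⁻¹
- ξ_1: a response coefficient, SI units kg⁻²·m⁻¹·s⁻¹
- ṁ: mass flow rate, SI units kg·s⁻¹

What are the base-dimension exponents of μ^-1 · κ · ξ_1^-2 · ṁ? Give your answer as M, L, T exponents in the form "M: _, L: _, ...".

Collect each base-dimension exponent across the product:
  M: −(1) + (-2) − 2·(-2) + (1) = 2
  L: −(-1) + (1) − 2·(-1) + (0) = 4
  T: −(-1) + (-1) − 2·(-1) + (-1) = 1
So the dimensions are [M² L⁴ T].

M: 2, L: 4, T: 1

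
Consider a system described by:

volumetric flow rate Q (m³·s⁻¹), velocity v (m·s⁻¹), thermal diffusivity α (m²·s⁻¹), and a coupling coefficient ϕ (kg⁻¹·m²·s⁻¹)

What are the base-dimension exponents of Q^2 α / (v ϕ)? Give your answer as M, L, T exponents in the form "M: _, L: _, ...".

Collect each base-dimension exponent across the product:
  M: 2·(0) − (0) + (0) − (-1) = 1
  L: 2·(3) − (1) + (2) − (2) = 5
  T: 2·(-1) − (-1) + (-1) − (-1) = -1
So the dimensions are [M L⁵ T⁻¹].

M: 1, L: 5, T: -1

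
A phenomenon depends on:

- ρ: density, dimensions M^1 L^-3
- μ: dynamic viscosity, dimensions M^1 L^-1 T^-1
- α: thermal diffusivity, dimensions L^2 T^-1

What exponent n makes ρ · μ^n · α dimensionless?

-1

Balance the M exponent: (1)·n from μ, plus (1) + (0) = 1 from the rest, must sum to zero.
n + 1 = 0, so n = -1.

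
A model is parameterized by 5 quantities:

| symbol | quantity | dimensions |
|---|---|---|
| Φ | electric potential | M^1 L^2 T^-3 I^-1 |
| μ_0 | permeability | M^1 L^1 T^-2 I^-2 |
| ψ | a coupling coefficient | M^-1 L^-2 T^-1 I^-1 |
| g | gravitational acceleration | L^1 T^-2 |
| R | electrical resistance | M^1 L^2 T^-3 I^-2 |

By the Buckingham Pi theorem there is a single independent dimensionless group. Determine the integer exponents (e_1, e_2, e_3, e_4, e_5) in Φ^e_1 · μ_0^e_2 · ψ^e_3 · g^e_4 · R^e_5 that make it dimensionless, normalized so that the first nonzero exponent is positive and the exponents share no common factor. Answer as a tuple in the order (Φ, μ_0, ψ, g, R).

M: e_1·(1) + e_2·(1) + e_3·(-1) + e_4·(0) + e_5·(1) = 0
L: e_1·(2) + e_2·(1) + e_3·(-2) + e_4·(1) + e_5·(2) = 0
T: e_1·(-3) + e_2·(-2) + e_3·(-1) + e_4·(-2) + e_5·(-3) = 0
I: e_1·(-1) + e_2·(-2) + e_3·(-1) + e_4·(0) + e_5·(-2) = 0
Solving this homogeneous linear system for the smallest-integer solution (first nonzero entry positive) gives (3, -4, 1, -4, 2).

(3, -4, 1, -4, 2)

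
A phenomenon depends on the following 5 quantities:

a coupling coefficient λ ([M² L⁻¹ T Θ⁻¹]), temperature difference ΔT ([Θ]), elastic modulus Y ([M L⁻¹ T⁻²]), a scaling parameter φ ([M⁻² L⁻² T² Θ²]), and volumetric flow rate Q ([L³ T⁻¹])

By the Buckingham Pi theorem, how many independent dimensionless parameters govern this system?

1

There are 5 variables and 4 base dimensions (M, L, T, Θ).
The dimension matrix has rank 4.
Independent dimensionless groups: 5 − 4 = 1.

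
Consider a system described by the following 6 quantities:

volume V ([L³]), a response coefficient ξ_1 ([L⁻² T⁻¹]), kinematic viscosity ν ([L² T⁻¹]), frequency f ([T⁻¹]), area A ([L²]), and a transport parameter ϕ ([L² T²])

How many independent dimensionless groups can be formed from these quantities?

4

There are 6 variables and 2 base dimensions (L, T).
The dimension matrix has rank 2.
Independent dimensionless groups: 6 − 2 = 4.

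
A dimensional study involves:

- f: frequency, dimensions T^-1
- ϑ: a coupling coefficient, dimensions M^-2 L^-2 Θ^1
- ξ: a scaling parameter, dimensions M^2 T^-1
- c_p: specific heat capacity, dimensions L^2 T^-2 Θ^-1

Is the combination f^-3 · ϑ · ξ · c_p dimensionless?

yes

Sum the exponent of each base dimension across the product:
  M: −3·[f]_M + [ϑ]_M + [ξ]_M + [c_p]_M = −3·(0) + (-2) + (2) + (0) = 0
  L: −3·[f]_L + [ϑ]_L + [ξ]_L + [c_p]_L = −3·(0) + (-2) + (0) + (2) = 0
  T: −3·[f]_T + [ϑ]_T + [ξ]_T + [c_p]_T = −3·(-1) + (0) + (-1) + (-2) = 0
  Θ: −3·[f]_Θ + [ϑ]_Θ + [ξ]_Θ + [c_p]_Θ = −3·(0) + (1) + (0) + (-1) = 0
All base exponents vanish — dimensionless.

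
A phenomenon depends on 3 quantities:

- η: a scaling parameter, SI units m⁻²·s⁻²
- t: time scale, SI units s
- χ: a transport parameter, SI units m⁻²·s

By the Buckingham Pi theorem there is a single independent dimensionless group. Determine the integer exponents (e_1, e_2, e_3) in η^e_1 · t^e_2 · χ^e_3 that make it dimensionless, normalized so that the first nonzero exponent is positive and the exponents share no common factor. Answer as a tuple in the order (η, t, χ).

L: e_1·(-2) + e_2·(0) + e_3·(-2) = 0
T: e_1·(-2) + e_2·(1) + e_3·(1) = 0
Solving this homogeneous linear system for the smallest-integer solution (first nonzero entry positive) gives (1, 3, -1).

(1, 3, -1)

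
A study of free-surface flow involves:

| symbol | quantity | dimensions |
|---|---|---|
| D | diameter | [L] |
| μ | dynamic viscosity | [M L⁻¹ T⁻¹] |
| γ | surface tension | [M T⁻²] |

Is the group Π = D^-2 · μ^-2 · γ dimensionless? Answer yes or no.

no

Sum the exponent of each base dimension across the product:
  M: −2·[D]_M − 2·[μ]_M + [γ]_M = −2·(0) − 2·(1) + (1) = -1
  L: −2·[D]_L − 2·[μ]_L + [γ]_L = −2·(1) − 2·(-1) + (0) = 0
  T: −2·[D]_T − 2·[μ]_T + [γ]_T = −2·(0) − 2·(-1) + (-2) = 0
Net dimensions [M⁻¹] ≠ [1] — not dimensionless.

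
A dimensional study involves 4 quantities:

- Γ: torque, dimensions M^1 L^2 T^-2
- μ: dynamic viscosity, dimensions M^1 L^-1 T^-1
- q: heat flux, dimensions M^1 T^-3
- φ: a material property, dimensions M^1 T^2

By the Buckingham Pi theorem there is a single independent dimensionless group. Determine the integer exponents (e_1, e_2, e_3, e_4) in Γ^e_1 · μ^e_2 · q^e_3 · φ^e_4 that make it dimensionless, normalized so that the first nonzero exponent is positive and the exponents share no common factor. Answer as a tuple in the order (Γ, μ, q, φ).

(1, 2, -2, -1)

M: e_1·(1) + e_2·(1) + e_3·(1) + e_4·(1) = 0
L: e_1·(2) + e_2·(-1) + e_3·(0) + e_4·(0) = 0
T: e_1·(-2) + e_2·(-1) + e_3·(-3) + e_4·(2) = 0
Solving this homogeneous linear system for the smallest-integer solution (first nonzero entry positive) gives (1, 2, -2, -1).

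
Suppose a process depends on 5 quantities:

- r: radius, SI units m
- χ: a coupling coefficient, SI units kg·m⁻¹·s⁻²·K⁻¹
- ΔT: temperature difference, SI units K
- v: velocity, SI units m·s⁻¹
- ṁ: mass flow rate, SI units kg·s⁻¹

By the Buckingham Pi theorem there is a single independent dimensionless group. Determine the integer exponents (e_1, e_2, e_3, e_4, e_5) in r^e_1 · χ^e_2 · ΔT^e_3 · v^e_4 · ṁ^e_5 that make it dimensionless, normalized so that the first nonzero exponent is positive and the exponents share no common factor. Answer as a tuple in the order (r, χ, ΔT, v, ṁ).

M: e_1·(0) + e_2·(1) + e_3·(0) + e_4·(0) + e_5·(1) = 0
L: e_1·(1) + e_2·(-1) + e_3·(0) + e_4·(1) + e_5·(0) = 0
T: e_1·(0) + e_2·(-2) + e_3·(0) + e_4·(-1) + e_5·(-1) = 0
Θ: e_1·(0) + e_2·(-1) + e_3·(1) + e_4·(0) + e_5·(0) = 0
Solving this homogeneous linear system for the smallest-integer solution (first nonzero entry positive) gives (2, 1, 1, -1, -1).

(2, 1, 1, -1, -1)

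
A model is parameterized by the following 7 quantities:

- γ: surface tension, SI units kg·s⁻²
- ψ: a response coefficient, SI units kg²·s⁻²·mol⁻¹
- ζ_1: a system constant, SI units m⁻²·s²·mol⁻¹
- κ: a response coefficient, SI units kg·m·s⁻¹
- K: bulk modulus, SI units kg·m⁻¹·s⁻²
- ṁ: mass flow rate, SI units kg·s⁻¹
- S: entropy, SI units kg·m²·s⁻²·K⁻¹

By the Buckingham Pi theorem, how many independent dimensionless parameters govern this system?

2

There are 7 variables and 5 base dimensions (M, L, T, Θ, N).
The dimension matrix has rank 5.
Independent dimensionless groups: 7 − 5 = 2.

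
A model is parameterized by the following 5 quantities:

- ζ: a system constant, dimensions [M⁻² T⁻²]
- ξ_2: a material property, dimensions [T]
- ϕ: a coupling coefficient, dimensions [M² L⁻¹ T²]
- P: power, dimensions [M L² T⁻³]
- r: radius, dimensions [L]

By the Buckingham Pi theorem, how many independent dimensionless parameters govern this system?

2

There are 5 variables and 3 base dimensions (M, L, T).
The dimension matrix has rank 3.
Independent dimensionless groups: 5 − 3 = 2.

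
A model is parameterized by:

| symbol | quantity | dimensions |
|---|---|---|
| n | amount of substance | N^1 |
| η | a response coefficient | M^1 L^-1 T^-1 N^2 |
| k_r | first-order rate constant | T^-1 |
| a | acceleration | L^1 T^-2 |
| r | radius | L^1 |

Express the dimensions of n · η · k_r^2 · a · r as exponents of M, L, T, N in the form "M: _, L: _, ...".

Collect each base-dimension exponent across the product:
  M: (0) + (1) + 2·(0) + (0) + (0) = 1
  L: (0) + (-1) + 2·(0) + (1) + (1) = 1
  T: (0) + (-1) + 2·(-1) + (-2) + (0) = -5
  N: (1) + (2) + 2·(0) + (0) + (0) = 3
So the dimensions are [M L T⁻⁵ N³].

M: 1, L: 1, T: -5, N: 3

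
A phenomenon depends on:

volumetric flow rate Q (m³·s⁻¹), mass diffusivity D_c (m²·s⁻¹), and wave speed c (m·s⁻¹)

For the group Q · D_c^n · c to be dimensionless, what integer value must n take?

Balance the L exponent: (2)·n from D_c, plus (3) + (1) = 4 from the rest, must sum to zero.
2n + 4 = 0, so n = -2.

-2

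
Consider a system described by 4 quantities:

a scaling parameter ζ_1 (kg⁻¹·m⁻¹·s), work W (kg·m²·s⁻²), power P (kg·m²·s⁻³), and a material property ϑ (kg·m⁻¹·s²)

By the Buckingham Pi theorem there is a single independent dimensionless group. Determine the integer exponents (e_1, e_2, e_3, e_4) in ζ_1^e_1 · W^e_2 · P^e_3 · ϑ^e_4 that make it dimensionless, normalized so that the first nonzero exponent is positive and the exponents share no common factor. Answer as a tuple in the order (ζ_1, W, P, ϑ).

(3, 1, 1, 1)

M: e_1·(-1) + e_2·(1) + e_3·(1) + e_4·(1) = 0
L: e_1·(-1) + e_2·(2) + e_3·(2) + e_4·(-1) = 0
T: e_1·(1) + e_2·(-2) + e_3·(-3) + e_4·(2) = 0
Solving this homogeneous linear system for the smallest-integer solution (first nonzero entry positive) gives (3, 1, 1, 1).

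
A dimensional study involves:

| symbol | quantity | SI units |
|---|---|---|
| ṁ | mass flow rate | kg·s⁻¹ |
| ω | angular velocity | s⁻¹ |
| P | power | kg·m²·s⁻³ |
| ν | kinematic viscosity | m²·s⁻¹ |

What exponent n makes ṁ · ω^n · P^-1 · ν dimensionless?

Balance the T exponent: (-1)·n from ω, plus (-1) − (-3) + (-1) = 1 from the rest, must sum to zero.
−n + 1 = 0, so n = 1.

1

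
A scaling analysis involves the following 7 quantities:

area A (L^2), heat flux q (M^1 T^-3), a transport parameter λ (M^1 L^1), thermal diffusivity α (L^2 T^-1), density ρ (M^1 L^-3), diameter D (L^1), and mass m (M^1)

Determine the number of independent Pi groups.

4

There are 7 variables and 3 base dimensions (M, L, T).
The dimension matrix has rank 3.
Independent dimensionless groups: 7 − 3 = 4.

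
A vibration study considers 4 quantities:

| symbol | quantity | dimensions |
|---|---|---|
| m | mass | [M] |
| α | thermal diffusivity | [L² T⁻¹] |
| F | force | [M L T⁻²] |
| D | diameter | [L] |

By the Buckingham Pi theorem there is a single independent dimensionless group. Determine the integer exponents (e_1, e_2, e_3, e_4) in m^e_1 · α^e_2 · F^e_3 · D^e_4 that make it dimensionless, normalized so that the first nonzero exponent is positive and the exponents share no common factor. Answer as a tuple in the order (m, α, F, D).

(1, 2, -1, -3)

M: e_1·(1) + e_2·(0) + e_3·(1) + e_4·(0) = 0
L: e_1·(0) + e_2·(2) + e_3·(1) + e_4·(1) = 0
T: e_1·(0) + e_2·(-1) + e_3·(-2) + e_4·(0) = 0
Solving this homogeneous linear system for the smallest-integer solution (first nonzero entry positive) gives (1, 2, -1, -3).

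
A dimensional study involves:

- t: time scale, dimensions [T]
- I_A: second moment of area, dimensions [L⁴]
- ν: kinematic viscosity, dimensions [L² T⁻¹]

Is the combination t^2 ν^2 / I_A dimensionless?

yes

Sum the exponent of each base dimension across the product:
  L: 2·[t]_L − [I_A]_L + 2·[ν]_L = 2·(0) − (4) + 2·(2) = 0
  T: 2·[t]_T − [I_A]_T + 2·[ν]_T = 2·(1) − (0) + 2·(-1) = 0
All base exponents vanish — dimensionless.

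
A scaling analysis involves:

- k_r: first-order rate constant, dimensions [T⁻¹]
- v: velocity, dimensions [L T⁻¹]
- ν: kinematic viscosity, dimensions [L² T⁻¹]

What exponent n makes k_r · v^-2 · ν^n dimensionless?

1

Balance the L exponent: (2)·n from ν, plus (0) − 2·(1) = -2 from the rest, must sum to zero.
2n − 2 = 0, so n = 1.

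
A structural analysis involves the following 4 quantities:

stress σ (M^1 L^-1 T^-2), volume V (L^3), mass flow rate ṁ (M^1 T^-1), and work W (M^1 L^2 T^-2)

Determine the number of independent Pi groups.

1

There are 4 variables and 3 base dimensions (M, L, T).
The dimension matrix has rank 3.
Independent dimensionless groups: 4 − 3 = 1.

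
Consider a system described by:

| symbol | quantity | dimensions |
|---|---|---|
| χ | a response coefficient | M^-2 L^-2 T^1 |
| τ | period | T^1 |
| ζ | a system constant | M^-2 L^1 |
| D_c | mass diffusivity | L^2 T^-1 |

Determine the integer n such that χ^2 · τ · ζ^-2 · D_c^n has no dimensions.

Balance the L exponent: (2)·n from D_c, plus 2·(-2) + (0) − 2·(1) = -6 from the rest, must sum to zero.
2n − 6 = 0, so n = 3.

3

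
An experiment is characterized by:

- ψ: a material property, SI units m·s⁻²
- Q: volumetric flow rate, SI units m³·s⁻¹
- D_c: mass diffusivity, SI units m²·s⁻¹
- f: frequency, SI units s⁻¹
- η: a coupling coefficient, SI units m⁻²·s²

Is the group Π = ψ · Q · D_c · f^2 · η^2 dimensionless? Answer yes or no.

Sum the exponent of each base dimension across the product:
  L: [ψ]_L + [Q]_L + [D_c]_L + 2·[f]_L + 2·[η]_L = (1) + (3) + (2) + 2·(0) + 2·(-2) = 2
  T: [ψ]_T + [Q]_T + [D_c]_T + 2·[f]_T + 2·[η]_T = (-2) + (-1) + (-1) + 2·(-1) + 2·(2) = -2
Net dimensions [L² T⁻²] ≠ [1] — not dimensionless.

no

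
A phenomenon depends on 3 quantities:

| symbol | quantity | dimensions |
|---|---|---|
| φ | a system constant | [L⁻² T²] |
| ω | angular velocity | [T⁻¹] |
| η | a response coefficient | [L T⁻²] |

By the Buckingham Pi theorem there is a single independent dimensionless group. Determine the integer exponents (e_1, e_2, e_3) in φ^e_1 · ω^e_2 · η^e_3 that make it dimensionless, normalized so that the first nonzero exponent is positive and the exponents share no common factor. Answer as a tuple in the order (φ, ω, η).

L: e_1·(-2) + e_2·(0) + e_3·(1) = 0
T: e_1·(2) + e_2·(-1) + e_3·(-2) = 0
Solving this homogeneous linear system for the smallest-integer solution (first nonzero entry positive) gives (1, -2, 2).

(1, -2, 2)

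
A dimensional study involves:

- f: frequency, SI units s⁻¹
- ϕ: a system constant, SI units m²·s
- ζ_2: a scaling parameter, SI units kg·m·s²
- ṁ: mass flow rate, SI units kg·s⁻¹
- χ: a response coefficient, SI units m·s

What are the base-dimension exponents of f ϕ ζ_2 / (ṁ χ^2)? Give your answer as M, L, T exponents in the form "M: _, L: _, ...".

M: 0, L: 1, T: 1

Collect each base-dimension exponent across the product:
  M: (0) + (0) + (1) − (1) − 2·(0) = 0
  L: (0) + (2) + (1) − (0) − 2·(1) = 1
  T: (-1) + (1) + (2) − (-1) − 2·(1) = 1
So the dimensions are [L T].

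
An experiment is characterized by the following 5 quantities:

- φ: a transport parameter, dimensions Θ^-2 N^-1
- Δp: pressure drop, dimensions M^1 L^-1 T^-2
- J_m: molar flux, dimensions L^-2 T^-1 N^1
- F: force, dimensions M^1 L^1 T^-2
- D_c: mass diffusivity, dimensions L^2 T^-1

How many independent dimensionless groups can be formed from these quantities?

There are 5 variables and 5 base dimensions (M, L, T, Θ, N).
The dimension matrix has rank 5.
Independent dimensionless groups: 5 − 5 = 0.

0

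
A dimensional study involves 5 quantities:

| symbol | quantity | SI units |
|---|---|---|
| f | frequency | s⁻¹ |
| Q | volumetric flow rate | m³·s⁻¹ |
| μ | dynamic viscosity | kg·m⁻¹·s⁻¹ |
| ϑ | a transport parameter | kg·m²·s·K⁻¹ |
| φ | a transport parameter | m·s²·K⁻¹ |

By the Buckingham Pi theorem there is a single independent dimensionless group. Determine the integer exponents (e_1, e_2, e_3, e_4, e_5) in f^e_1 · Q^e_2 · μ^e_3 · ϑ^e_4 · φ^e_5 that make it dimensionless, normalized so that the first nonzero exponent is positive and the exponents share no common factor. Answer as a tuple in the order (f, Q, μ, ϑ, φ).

(2, -2, -3, 3, -3)

M: e_1·(0) + e_2·(0) + e_3·(1) + e_4·(1) + e_5·(0) = 0
L: e_1·(0) + e_2·(3) + e_3·(-1) + e_4·(2) + e_5·(1) = 0
T: e_1·(-1) + e_2·(-1) + e_3·(-1) + e_4·(1) + e_5·(2) = 0
Θ: e_1·(0) + e_2·(0) + e_3·(0) + e_4·(-1) + e_5·(-1) = 0
Solving this homogeneous linear system for the smallest-integer solution (first nonzero entry positive) gives (2, -2, -3, 3, -3).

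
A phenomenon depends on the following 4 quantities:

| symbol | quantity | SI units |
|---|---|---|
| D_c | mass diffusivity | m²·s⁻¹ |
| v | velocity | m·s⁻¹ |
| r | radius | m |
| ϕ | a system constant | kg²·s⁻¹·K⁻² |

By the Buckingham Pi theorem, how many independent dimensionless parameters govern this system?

There are 4 variables and 4 base dimensions (M, L, T, Θ).
The dimension matrix has rank 3 (less than 4: the dimension vectors are linearly dependent).
Independent dimensionless groups: 4 − 3 = 1.

1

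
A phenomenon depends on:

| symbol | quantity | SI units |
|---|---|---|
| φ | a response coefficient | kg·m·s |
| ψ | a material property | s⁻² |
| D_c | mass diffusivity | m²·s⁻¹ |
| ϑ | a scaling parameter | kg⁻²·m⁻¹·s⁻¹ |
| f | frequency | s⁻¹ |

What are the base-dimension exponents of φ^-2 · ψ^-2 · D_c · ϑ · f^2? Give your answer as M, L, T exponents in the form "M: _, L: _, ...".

M: -4, L: -1, T: -2

Collect each base-dimension exponent across the product:
  M: −2·(1) − 2·(0) + (0) + (-2) + 2·(0) = -4
  L: −2·(1) − 2·(0) + (2) + (-1) + 2·(0) = -1
  T: −2·(1) − 2·(-2) + (-1) + (-1) + 2·(-1) = -2
So the dimensions are [M⁻⁴ L⁻¹ T⁻²].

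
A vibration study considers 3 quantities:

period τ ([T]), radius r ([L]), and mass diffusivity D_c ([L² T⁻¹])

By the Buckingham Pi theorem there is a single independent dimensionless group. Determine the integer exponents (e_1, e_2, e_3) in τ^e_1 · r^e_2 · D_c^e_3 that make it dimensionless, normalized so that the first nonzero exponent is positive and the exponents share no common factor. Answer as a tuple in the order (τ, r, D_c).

(1, -2, 1)

L: e_1·(0) + e_2·(1) + e_3·(2) = 0
T: e_1·(1) + e_2·(0) + e_3·(-1) = 0
Solving this homogeneous linear system for the smallest-integer solution (first nonzero entry positive) gives (1, -2, 1).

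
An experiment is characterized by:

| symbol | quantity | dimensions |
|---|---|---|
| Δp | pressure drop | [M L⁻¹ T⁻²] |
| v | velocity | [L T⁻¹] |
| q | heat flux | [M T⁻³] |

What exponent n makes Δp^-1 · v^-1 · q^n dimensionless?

1

Balance the M exponent: (1)·n from q, plus −(1) − (0) = -1 from the rest, must sum to zero.
n − 1 = 0, so n = 1.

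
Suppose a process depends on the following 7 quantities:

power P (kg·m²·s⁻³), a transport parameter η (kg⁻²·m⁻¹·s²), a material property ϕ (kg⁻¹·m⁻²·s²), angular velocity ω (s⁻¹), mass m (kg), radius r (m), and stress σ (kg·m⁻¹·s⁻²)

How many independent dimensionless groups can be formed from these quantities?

There are 7 variables and 3 base dimensions (M, L, T).
The dimension matrix has rank 3.
Independent dimensionless groups: 7 − 3 = 4.

4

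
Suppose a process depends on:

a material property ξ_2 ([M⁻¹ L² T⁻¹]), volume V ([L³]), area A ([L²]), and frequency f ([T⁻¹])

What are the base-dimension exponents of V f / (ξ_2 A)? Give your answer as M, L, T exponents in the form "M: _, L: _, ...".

M: 1, L: -1, T: 0

Collect each base-dimension exponent across the product:
  M: −(-1) + (0) − (0) + (0) = 1
  L: −(2) + (3) − (2) + (0) = -1
  T: −(-1) + (0) − (0) + (-1) = 0
So the dimensions are [M L⁻¹].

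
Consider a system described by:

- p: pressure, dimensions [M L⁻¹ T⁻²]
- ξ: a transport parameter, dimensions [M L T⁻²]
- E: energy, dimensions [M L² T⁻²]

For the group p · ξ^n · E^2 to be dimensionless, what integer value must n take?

Balance the M exponent: (1)·n from ξ, plus (1) + 2·(1) = 3 from the rest, must sum to zero.
n + 3 = 0, so n = -3.

-3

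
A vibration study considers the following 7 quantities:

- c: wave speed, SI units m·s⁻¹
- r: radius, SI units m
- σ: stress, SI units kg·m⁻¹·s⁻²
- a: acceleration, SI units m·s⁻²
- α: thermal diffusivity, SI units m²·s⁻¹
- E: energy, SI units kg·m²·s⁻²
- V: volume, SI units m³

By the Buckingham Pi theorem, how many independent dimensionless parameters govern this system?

There are 7 variables and 3 base dimensions (M, L, T).
The dimension matrix has rank 3.
Independent dimensionless groups: 7 − 3 = 4.

4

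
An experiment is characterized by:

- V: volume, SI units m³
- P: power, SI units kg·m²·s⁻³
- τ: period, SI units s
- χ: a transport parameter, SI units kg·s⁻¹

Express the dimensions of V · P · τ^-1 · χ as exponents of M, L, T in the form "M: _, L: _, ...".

Collect each base-dimension exponent across the product:
  M: (0) + (1) − (0) + (1) = 2
  L: (3) + (2) − (0) + (0) = 5
  T: (0) + (-3) − (1) + (-1) = -5
So the dimensions are [M² L⁵ T⁻⁵].

M: 2, L: 5, T: -5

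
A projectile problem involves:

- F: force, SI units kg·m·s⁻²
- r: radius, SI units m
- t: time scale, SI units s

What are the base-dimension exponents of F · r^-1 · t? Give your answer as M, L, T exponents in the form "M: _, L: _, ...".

M: 1, L: 0, T: -1

Collect each base-dimension exponent across the product:
  M: (1) − (0) + (0) = 1
  L: (1) − (1) + (0) = 0
  T: (-2) − (0) + (1) = -1
So the dimensions are [M T⁻¹].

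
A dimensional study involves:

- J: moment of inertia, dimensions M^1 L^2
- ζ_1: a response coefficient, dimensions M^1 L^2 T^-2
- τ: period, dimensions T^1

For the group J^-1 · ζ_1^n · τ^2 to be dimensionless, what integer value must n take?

Balance the M exponent: (1)·n from ζ_1, plus −(1) + 2·(0) = -1 from the rest, must sum to zero.
n − 1 = 0, so n = 1.

1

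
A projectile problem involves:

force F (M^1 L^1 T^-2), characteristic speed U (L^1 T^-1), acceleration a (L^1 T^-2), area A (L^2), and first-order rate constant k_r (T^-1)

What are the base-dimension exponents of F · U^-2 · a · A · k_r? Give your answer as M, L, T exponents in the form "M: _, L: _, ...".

Collect each base-dimension exponent across the product:
  M: (1) − 2·(0) + (0) + (0) + (0) = 1
  L: (1) − 2·(1) + (1) + (2) + (0) = 2
  T: (-2) − 2·(-1) + (-2) + (0) + (-1) = -3
So the dimensions are [M L² T⁻³].

M: 1, L: 2, T: -3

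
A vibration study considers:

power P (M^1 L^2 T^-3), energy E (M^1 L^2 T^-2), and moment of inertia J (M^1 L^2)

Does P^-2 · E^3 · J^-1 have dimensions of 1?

Sum the exponent of each base dimension across the product:
  M: −2·[P]_M + 3·[E]_M − [J]_M = −2·(1) + 3·(1) − (1) = 0
  L: −2·[P]_L + 3·[E]_L − [J]_L = −2·(2) + 3·(2) − (2) = 0
  T: −2·[P]_T + 3·[E]_T − [J]_T = −2·(-3) + 3·(-2) − (0) = 0
All base exponents vanish — dimensionless.

yes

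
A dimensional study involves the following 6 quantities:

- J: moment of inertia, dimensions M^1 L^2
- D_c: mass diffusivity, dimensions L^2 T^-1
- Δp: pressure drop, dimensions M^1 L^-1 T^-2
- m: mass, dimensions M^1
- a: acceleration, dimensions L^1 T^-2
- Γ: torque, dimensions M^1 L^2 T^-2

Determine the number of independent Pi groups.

3

There are 6 variables and 3 base dimensions (M, L, T).
The dimension matrix has rank 3.
Independent dimensionless groups: 6 − 3 = 3.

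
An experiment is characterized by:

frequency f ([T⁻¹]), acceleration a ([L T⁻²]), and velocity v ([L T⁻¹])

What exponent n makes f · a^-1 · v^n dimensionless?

1

Balance the L exponent: (1)·n from v, plus (0) − (1) = -1 from the rest, must sum to zero.
n − 1 = 0, so n = 1.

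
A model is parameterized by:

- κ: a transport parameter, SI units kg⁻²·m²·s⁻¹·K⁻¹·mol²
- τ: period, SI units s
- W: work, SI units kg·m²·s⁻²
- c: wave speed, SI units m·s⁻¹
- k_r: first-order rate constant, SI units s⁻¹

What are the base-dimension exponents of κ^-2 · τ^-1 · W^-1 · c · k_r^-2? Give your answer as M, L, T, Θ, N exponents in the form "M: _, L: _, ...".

Collect each base-dimension exponent across the product:
  M: −2·(-2) − (0) − (1) + (0) − 2·(0) = 3
  L: −2·(2) − (0) − (2) + (1) − 2·(0) = -5
  T: −2·(-1) − (1) − (-2) + (-1) − 2·(-1) = 4
  Θ: −2·(-1) − (0) − (0) + (0) − 2·(0) = 2
  N: −2·(2) − (0) − (0) + (0) − 2·(0) = -4
So the dimensions are [M³ L⁻⁵ T⁴ Θ² N⁻⁴].

M: 3, L: -5, T: 4, Θ: 2, N: -4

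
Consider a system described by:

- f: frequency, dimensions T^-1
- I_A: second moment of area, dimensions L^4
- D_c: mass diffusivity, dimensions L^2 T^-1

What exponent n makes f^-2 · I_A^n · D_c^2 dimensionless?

Balance the L exponent: (4)·n from I_A, plus −2·(0) + 2·(2) = 4 from the rest, must sum to zero.
4n + 4 = 0, so n = -1.

-1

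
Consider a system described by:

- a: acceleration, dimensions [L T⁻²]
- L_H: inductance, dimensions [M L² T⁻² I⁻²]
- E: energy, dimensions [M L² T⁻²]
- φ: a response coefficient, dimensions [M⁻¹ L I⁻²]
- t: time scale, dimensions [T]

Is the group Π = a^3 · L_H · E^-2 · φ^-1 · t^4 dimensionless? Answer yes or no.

Sum the exponent of each base dimension across the product:
  M: 3·[a]_M + [L_H]_M − 2·[E]_M − [φ]_M + 4·[t]_M = 3·(0) + (1) − 2·(1) − (-1) + 4·(0) = 0
  L: 3·[a]_L + [L_H]_L − 2·[E]_L − [φ]_L + 4·[t]_L = 3·(1) + (2) − 2·(2) − (1) + 4·(0) = 0
  T: 3·[a]_T + [L_H]_T − 2·[E]_T − [φ]_T + 4·[t]_T = 3·(-2) + (-2) − 2·(-2) − (0) + 4·(1) = 0
  I: 3·[a]_I + [L_H]_I − 2·[E]_I − [φ]_I + 4·[t]_I = 3·(0) + (-2) − 2·(0) − (-2) + 4·(0) = 0
All base exponents vanish — dimensionless.

yes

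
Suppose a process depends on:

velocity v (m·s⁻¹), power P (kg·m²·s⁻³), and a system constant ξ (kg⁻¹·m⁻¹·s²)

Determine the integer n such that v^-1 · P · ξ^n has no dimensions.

Balance the M exponent: (-1)·n from ξ, plus −(0) + (1) = 1 from the rest, must sum to zero.
−n + 1 = 0, so n = 1.

1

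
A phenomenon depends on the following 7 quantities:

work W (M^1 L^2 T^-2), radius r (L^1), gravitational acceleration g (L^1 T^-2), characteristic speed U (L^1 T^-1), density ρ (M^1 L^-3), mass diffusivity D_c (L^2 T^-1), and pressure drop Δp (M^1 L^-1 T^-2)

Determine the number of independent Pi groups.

There are 7 variables and 3 base dimensions (M, L, T).
The dimension matrix has rank 3.
Independent dimensionless groups: 7 − 3 = 4.

4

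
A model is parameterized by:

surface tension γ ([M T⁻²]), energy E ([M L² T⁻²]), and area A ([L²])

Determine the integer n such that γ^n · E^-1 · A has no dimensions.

1

Balance the M exponent: (1)·n from γ, plus −(1) + (0) = -1 from the rest, must sum to zero.
n − 1 = 0, so n = 1.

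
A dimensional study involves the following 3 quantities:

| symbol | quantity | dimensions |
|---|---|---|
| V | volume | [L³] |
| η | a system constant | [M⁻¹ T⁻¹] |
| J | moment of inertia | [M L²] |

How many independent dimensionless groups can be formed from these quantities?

0

There are 3 variables and 3 base dimensions (M, L, T).
The dimension matrix has rank 3.
Independent dimensionless groups: 3 − 3 = 0.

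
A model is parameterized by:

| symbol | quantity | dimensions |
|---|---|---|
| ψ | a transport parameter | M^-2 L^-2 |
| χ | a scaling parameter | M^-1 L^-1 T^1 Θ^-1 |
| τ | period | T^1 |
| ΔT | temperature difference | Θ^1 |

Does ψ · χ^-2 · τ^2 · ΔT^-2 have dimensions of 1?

Sum the exponent of each base dimension across the product:
  M: [ψ]_M − 2·[χ]_M + 2·[τ]_M − 2·[ΔT]_M = (-2) − 2·(-1) + 2·(0) − 2·(0) = 0
  L: [ψ]_L − 2·[χ]_L + 2·[τ]_L − 2·[ΔT]_L = (-2) − 2·(-1) + 2·(0) − 2·(0) = 0
  T: [ψ]_T − 2·[χ]_T + 2·[τ]_T − 2·[ΔT]_T = (0) − 2·(1) + 2·(1) − 2·(0) = 0
  Θ: [ψ]_Θ − 2·[χ]_Θ + 2·[τ]_Θ − 2·[ΔT]_Θ = (0) − 2·(-1) + 2·(0) − 2·(1) = 0
All base exponents vanish — dimensionless.

yes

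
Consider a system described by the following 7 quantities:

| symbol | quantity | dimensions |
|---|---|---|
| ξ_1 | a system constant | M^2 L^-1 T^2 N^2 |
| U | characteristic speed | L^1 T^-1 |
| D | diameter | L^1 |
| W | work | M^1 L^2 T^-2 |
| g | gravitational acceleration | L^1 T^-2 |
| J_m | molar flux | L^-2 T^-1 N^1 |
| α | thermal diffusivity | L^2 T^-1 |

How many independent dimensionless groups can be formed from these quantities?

There are 7 variables and 4 base dimensions (M, L, T, N).
The dimension matrix has rank 4.
Independent dimensionless groups: 7 − 4 = 3.

3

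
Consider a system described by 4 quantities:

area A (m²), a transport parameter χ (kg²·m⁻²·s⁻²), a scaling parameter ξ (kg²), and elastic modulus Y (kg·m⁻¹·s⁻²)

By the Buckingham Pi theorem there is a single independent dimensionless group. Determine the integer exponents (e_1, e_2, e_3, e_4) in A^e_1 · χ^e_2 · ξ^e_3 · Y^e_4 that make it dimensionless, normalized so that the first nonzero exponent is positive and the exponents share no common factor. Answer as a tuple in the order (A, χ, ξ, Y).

M: e_1·(0) + e_2·(2) + e_3·(2) + e_4·(1) = 0
L: e_1·(2) + e_2·(-2) + e_3·(0) + e_4·(-1) = 0
T: e_1·(0) + e_2·(-2) + e_3·(0) + e_4·(-2) = 0
Solving this homogeneous linear system for the smallest-integer solution (first nonzero entry positive) gives (1, 2, -1, -2).

(1, 2, -1, -2)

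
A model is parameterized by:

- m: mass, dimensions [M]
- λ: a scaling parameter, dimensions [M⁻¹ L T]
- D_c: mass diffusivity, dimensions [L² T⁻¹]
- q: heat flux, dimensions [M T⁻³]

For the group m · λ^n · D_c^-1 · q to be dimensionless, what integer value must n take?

Balance the M exponent: (-1)·n from λ, plus (1) − (0) + (1) = 2 from the rest, must sum to zero.
−n + 2 = 0, so n = 2.

2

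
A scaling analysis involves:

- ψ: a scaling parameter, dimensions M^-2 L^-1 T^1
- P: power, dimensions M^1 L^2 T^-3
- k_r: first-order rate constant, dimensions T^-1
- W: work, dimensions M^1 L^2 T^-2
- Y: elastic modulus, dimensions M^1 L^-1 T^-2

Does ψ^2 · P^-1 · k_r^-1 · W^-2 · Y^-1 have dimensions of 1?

no

Sum the exponent of each base dimension across the product:
  M: 2·[ψ]_M − [P]_M − [k_r]_M − 2·[W]_M − [Y]_M = 2·(-2) − (1) − (0) − 2·(1) − (1) = -8
  L: 2·[ψ]_L − [P]_L − [k_r]_L − 2·[W]_L − [Y]_L = 2·(-1) − (2) − (0) − 2·(2) − (-1) = -7
  T: 2·[ψ]_T − [P]_T − [k_r]_T − 2·[W]_T − [Y]_T = 2·(1) − (-3) − (-1) − 2·(-2) − (-2) = 12
Net dimensions [M⁻⁸ L⁻⁷ T¹²] ≠ [1] — not dimensionless.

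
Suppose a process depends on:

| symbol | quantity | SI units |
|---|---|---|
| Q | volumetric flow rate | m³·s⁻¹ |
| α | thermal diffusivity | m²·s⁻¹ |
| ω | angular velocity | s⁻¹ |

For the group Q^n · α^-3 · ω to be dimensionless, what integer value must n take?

2

Balance the L exponent: (3)·n from Q, plus −3·(2) + (0) = -6 from the rest, must sum to zero.
3n − 6 = 0, so n = 2.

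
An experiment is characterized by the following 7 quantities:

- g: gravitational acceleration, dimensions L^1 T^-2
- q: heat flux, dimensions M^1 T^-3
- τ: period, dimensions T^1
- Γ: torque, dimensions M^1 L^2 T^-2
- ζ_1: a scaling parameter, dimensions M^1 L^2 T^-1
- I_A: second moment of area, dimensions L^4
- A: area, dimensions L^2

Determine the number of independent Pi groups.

4

There are 7 variables and 3 base dimensions (M, L, T).
The dimension matrix has rank 3.
Independent dimensionless groups: 7 − 3 = 4.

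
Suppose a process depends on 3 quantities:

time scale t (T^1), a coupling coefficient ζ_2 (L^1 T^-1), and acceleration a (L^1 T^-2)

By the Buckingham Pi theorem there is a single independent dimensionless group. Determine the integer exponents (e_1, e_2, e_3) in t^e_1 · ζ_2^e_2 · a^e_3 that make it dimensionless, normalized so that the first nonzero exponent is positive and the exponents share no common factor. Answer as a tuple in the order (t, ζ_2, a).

L: e_1·(0) + e_2·(1) + e_3·(1) = 0
T: e_1·(1) + e_2·(-1) + e_3·(-2) = 0
Solving this homogeneous linear system for the smallest-integer solution (first nonzero entry positive) gives (1, -1, 1).

(1, -1, 1)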